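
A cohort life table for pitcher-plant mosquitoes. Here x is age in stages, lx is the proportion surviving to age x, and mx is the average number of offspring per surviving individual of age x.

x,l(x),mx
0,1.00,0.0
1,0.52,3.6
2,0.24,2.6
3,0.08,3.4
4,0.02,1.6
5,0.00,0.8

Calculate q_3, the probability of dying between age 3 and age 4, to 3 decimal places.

0.750

q_3 = (l_3 − l_4) / l_3 = (0.08 − 0.02) / 0.08
     = 0.06 / 0.08 = 0.75 → 0.750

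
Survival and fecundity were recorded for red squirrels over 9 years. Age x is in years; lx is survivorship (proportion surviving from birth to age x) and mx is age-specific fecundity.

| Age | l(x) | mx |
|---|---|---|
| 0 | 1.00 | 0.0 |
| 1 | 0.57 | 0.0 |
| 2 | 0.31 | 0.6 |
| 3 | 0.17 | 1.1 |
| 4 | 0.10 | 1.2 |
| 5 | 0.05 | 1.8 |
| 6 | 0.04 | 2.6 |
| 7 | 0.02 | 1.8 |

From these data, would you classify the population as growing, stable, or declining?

declining

R0 = Σ lx·mx = 0 + 0 + 0.186 + 0.187 + 0.12 + 0.09 + 0.104 + 0.036 = 0.723
R0 < 1, so the population is declining.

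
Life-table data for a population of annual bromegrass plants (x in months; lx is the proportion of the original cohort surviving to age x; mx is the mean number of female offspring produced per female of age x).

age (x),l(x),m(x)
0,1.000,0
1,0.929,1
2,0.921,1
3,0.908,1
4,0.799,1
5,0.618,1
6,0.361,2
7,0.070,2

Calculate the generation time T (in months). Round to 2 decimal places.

3.39

lx·mx: 0, 0.929, 0.921, 0.908, 0.799, 0.618, 0.722, 0.14 → R0 = 5.037
x·lx·mx: 0, 0.929, 1.842, 2.724, 3.196, 3.09, 4.332, 0.98 → Σ = 17.093
T = 17.093 / 5.037 = 3.393488… → 3.39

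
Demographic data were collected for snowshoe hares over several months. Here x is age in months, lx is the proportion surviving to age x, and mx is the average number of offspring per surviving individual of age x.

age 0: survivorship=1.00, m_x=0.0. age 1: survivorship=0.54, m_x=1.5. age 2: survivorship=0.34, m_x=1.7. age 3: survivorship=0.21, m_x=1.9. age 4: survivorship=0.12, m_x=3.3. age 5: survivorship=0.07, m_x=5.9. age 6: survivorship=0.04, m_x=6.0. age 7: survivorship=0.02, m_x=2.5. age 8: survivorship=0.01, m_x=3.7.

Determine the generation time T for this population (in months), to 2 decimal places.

lx·mx: 0, 0.81, 0.578, 0.399, 0.396, 0.413, 0.24, 0.05, 0.037 → R0 = 2.923
x·lx·mx: 0, 0.81, 1.156, 1.197, 1.584, 2.065, 1.44, 0.35, 0.296 → Σ = 8.898
T = 8.898 / 2.923 = 3.044133… → 3.04

3.04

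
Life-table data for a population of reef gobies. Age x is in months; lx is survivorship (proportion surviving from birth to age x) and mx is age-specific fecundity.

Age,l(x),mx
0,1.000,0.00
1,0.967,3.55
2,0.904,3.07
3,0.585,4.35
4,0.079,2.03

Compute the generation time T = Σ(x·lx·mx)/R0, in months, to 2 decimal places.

1.94

lx·mx: 0, 3.43285, 2.77528, 2.54475, 0.16037 → R0 = 8.91325
x·lx·mx: 0, 3.43285, 5.55056, 7.63425, 0.64148 → Σ = 17.25914
T = 17.25914 / 8.91325 = 1.936346… → 1.94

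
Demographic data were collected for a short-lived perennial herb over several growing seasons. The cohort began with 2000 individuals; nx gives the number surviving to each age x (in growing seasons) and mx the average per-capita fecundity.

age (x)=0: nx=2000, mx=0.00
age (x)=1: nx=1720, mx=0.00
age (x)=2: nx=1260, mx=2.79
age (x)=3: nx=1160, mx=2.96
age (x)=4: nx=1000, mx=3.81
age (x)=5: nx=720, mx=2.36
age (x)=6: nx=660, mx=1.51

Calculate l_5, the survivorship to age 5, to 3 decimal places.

0.360

l_5 = n_5/n_0 = 720/2000 = 0.36 → 0.360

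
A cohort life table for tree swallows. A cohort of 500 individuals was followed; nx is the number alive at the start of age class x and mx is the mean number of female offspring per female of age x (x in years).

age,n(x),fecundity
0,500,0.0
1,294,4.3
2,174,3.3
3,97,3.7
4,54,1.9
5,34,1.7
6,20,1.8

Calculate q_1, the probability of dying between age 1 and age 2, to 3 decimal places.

lx = nx/n0 = nx/500: 1, 0.588, 0.348, 0.194, 0.108, 0.068, 0.04
q_1 = (l_1 − l_2) / l_1 = (0.588 − 0.348) / 0.588
     = 0.24 / 0.588 = 0.408163… → 0.408

0.408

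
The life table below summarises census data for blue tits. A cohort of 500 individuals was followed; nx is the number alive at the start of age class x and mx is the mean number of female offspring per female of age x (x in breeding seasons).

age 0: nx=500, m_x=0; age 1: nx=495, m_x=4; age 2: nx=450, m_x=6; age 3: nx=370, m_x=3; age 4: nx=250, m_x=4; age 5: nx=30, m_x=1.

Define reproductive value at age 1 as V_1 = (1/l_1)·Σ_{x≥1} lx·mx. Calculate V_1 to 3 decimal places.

lx = nx/n0 = nx/500: 1, 0.99, 0.9, 0.74, 0.5, 0.06
lx·mx for x ≥ 1: 3.96, 5.4, 2.22, 2, 0.06 → sum = 13.64
V_1 = 13.64 / l_1 = 13.64 / 0.99 = 13.777778… → 13.778

13.778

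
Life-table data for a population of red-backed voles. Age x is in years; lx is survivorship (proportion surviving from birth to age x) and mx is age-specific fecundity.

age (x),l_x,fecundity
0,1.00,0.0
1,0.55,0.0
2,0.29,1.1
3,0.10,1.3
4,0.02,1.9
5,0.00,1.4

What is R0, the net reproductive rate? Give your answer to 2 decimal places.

0.49

lx·mx by age: 0, 0, 0.319, 0.13, 0.038, 0
R0 = Σ lx·mx = 0.487 → 0.49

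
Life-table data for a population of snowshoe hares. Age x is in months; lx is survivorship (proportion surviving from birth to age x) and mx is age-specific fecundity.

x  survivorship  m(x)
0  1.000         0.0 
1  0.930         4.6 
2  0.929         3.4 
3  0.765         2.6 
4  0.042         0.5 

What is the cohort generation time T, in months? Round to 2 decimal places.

lx·mx: 0, 4.278, 3.1586, 1.989, 0.021 → R0 = 9.4466
x·lx·mx: 0, 4.278, 6.3172, 5.967, 0.084 → Σ = 16.6462
T = 16.6462 / 9.4466 = 1.762137… → 1.76

1.76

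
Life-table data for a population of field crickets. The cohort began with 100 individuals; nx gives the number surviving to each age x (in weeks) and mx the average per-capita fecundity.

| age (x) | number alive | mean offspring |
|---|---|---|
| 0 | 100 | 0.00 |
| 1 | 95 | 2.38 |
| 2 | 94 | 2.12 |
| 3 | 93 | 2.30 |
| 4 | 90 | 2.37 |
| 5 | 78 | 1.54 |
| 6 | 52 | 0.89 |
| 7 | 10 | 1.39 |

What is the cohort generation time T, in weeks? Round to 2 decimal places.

lx = nx/n0 = nx/100: 1, 0.95, 0.94, 0.93, 0.9, 0.78, 0.52, 0.1
lx·mx: 0, 2.261, 1.9928, 2.139, 2.133, 1.2012, 0.4628, 0.139 → R0 = 10.3288
x·lx·mx: 0, 2.261, 3.9856, 6.417, 8.532, 6.006, 2.7768, 0.973 → Σ = 30.9514
T = 30.9514 / 10.3288 = 2.996611… → 3.00

3.00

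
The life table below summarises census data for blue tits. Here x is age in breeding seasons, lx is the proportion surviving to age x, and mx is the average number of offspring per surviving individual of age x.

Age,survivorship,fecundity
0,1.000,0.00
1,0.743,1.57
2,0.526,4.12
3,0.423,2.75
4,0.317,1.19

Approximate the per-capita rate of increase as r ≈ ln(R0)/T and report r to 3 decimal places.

0.735

R0 = Σ lx·mx = 0 + 1.16651 + 2.16712 + 1.16325 + 0.37723 = 4.87411
Σ x·lx·mx = 10.49942; T = 10.49942/4.87411 = 2.15412…
r ≈ ln(R0)/T = ln(4.87411)/2.15412… = 0.73531… → 0.735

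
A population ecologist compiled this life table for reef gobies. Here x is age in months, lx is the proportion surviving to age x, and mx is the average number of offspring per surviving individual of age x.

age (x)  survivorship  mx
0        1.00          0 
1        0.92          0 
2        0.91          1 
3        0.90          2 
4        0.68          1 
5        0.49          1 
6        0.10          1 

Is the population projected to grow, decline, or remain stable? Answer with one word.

growing

R0 = Σ lx·mx = 0 + 0 + 0.91 + 1.8 + 0.68 + 0.49 + 0.1 = 3.98
R0 > 1, so the population is growing.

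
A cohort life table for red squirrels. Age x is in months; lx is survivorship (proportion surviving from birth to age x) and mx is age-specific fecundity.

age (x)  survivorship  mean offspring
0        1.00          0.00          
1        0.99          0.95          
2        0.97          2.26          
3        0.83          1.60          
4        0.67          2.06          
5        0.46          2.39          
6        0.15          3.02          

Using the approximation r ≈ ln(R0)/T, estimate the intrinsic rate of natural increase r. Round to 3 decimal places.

0.642

R0 = Σ lx·mx = 0 + 0.9405 + 2.1922 + 1.328 + 1.3802 + 1.0994 + 0.453 = 7.3933
Σ x·lx·mx = 23.0447; T = 23.0447/7.3933 = 3.11697…
r ≈ ln(R0)/T = ln(7.3933)/3.11697… = 0.64183… → 0.642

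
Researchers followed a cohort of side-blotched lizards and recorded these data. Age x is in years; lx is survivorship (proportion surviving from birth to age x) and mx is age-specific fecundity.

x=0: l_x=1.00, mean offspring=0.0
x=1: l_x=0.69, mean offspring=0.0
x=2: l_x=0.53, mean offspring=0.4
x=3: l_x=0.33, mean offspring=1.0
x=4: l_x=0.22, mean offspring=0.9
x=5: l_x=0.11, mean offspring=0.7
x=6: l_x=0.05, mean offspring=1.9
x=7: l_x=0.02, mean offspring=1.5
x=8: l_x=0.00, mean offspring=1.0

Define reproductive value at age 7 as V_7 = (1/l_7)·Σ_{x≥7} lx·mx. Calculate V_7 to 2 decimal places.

lx·mx for x ≥ 7: 0.03, 0 → sum = 0.03
V_7 = 0.03 / l_7 = 0.03 / 0.02 = 1.5 → 1.50

1.50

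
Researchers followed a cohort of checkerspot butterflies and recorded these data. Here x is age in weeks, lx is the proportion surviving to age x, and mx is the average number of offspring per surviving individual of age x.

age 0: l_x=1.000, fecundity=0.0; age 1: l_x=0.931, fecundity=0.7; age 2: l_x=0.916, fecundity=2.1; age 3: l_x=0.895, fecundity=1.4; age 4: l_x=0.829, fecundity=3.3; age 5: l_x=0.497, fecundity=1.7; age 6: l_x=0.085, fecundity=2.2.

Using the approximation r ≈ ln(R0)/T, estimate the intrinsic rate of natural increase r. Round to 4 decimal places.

R0 = Σ lx·mx = 0 + 0.6517 + 1.9236 + 1.253 + 2.7357 + 0.8449 + 0.187 = 7.5959
Σ x·lx·mx = 24.5472; T = 24.5472/7.5959 = 3.23164…
r ≈ ln(R0)/T = ln(7.5959)/3.23164… = 0.627424… → 0.6274

0.6274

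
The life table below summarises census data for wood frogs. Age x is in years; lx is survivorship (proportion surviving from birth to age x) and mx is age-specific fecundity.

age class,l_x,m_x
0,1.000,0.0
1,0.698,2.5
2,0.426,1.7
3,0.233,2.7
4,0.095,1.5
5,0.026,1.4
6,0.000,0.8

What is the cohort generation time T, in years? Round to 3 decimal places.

1.780

lx·mx: 0, 1.745, 0.7242, 0.6291, 0.1425, 0.0364, 0 → R0 = 3.2772
x·lx·mx: 0, 1.745, 1.4484, 1.8873, 0.57, 0.182, 0 → Σ = 5.8327
T = 5.8327 / 3.2772 = 1.779782… → 1.780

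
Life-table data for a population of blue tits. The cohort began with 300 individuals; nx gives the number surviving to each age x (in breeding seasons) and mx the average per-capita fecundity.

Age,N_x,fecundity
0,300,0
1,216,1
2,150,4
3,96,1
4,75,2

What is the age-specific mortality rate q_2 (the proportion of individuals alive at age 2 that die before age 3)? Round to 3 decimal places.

lx = nx/n0 = nx/300: 1, 0.72, 0.5, 0.32, 0.25
q_2 = (l_2 − l_3) / l_2 = (0.5 − 0.32) / 0.5
     = 0.18 / 0.5 = 0.36 → 0.360

0.360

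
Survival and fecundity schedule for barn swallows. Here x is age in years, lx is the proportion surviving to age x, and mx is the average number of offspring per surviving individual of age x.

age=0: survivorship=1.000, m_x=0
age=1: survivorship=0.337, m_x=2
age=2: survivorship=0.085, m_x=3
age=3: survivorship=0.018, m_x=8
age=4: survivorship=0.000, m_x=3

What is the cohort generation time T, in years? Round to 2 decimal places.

1.51

lx·mx: 0, 0.674, 0.255, 0.144, 0 → R0 = 1.073
x·lx·mx: 0, 0.674, 0.51, 0.432, 0 → Σ = 1.616
T = 1.616 / 1.073 = 1.506058… → 1.51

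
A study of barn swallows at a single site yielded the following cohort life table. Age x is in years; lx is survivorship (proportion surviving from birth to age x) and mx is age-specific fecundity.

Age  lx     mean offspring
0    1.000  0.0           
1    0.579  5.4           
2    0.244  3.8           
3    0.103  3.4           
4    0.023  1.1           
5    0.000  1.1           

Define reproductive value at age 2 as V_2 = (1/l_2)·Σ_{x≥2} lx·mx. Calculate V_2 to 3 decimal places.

lx·mx for x ≥ 2: 0.9272, 0.3502, 0.0253, 0 → sum = 1.3027
V_2 = 1.3027 / l_2 = 1.3027 / 0.244 = 5.338934… → 5.339

5.339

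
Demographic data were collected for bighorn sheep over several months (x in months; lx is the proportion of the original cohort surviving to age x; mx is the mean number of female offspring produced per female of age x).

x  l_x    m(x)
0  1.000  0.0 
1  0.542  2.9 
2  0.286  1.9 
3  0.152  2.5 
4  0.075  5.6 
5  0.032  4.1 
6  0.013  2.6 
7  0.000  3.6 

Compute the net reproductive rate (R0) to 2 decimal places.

lx·mx by age: 0, 1.5718, 0.5434, 0.38, 0.42, 0.1312, 0.0338, 0
R0 = Σ lx·mx = 3.0802 → 3.08

3.08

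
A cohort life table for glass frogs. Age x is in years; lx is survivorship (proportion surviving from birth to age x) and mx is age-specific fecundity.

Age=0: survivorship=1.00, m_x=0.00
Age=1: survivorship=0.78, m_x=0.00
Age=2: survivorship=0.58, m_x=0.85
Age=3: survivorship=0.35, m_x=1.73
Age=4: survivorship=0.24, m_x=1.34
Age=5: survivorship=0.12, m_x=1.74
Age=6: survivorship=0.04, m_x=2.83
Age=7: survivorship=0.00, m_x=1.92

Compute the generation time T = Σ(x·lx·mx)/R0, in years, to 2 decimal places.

lx·mx: 0, 0, 0.493, 0.6055, 0.3216, 0.2088, 0.1132, 0 → R0 = 1.7421
x·lx·mx: 0, 0, 0.986, 1.8165, 1.2864, 1.044, 0.6792, 0 → Σ = 5.8121
T = 5.8121 / 1.7421 = 3.336261… → 3.34

3.34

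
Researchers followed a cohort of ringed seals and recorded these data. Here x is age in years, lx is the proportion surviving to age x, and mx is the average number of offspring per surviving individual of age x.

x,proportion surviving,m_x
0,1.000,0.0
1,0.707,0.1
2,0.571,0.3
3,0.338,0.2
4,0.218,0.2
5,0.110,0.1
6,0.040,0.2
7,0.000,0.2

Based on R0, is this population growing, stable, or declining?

R0 = Σ lx·mx = 0 + 0.0707 + 0.1713 + 0.0676 + 0.0436 + 0.011 + 0.008 + 0 = 0.3722
R0 < 1, so the population is declining.

declining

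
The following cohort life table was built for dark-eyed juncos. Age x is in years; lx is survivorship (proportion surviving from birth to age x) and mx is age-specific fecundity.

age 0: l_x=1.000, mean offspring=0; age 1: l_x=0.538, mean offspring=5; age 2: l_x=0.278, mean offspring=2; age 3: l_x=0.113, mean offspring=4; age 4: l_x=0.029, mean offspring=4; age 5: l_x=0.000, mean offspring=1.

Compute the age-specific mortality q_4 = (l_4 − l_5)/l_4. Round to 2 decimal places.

q_4 = (l_4 − l_5) / l_4 = (0.029 − 0) / 0.029
     = 0.029 / 0.029 = 1 → 1.00

1.00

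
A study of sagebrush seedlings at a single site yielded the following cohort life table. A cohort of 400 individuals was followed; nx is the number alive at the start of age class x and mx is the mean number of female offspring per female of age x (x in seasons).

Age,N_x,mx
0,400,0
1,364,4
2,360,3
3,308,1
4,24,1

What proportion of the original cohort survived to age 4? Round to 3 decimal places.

0.060

l_4 = n_4/n_0 = 24/400 = 0.06 → 0.060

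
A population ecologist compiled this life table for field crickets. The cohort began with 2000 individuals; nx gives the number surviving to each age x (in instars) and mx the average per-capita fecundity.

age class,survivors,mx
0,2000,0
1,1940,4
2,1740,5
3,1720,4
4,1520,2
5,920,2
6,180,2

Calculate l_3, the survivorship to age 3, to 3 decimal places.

l_3 = n_3/n_0 = 1720/2000 = 0.86 → 0.860

0.860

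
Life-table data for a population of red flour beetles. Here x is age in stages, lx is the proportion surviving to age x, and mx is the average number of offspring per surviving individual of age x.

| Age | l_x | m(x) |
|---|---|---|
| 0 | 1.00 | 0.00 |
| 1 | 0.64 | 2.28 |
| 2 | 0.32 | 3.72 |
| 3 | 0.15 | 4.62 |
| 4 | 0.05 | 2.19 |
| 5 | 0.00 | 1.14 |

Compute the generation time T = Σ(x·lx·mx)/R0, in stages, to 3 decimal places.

lx·mx: 0, 1.4592, 1.1904, 0.693, 0.1095, 0 → R0 = 3.4521
x·lx·mx: 0, 1.4592, 2.3808, 2.079, 0.438, 0 → Σ = 6.357
T = 6.357 / 3.4521 = 1.841488… → 1.841

1.841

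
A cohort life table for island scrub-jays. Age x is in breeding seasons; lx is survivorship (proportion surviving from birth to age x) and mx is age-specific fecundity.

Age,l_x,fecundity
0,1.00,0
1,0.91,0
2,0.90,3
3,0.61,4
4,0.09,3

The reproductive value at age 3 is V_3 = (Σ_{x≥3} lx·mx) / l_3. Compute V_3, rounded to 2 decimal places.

lx·mx for x ≥ 3: 2.44, 0.27 → sum = 2.71
V_3 = 2.71 / l_3 = 2.71 / 0.61 = 4.442623… → 4.44

4.44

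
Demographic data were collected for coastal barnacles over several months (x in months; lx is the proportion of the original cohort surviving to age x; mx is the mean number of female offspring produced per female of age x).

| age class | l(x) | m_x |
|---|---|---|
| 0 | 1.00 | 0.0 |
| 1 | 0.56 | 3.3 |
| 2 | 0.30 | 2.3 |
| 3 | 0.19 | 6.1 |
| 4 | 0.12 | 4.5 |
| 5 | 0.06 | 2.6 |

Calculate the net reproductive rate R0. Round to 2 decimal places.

4.39

lx·mx by age: 0, 1.848, 0.69, 1.159, 0.54, 0.156
R0 = Σ lx·mx = 4.393 → 4.39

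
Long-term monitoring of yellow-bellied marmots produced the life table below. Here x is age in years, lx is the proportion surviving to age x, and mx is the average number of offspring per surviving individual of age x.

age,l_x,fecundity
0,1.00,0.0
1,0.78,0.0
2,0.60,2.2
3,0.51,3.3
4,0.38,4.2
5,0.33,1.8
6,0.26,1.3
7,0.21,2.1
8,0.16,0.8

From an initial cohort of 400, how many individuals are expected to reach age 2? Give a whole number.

Expected survivors = N0 · l_2 = 400 × 0.60 = 240 → 240

240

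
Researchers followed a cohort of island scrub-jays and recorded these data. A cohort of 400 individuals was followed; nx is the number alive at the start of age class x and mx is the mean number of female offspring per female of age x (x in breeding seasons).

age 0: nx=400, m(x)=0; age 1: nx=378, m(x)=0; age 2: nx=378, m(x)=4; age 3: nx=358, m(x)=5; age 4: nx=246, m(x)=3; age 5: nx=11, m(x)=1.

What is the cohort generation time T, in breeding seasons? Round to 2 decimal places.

lx = nx/n0 = nx/400: 1, 0.945, 0.945, 0.895, 0.615, 0.0275
lx·mx: 0, 0, 3.78, 4.475, 1.845, 0.0275 → R0 = 10.1275
x·lx·mx: 0, 0, 7.56, 13.425, 7.38, 0.1375 → Σ = 28.5025
T = 28.5025 / 10.1275 = 2.814367… → 2.81

2.81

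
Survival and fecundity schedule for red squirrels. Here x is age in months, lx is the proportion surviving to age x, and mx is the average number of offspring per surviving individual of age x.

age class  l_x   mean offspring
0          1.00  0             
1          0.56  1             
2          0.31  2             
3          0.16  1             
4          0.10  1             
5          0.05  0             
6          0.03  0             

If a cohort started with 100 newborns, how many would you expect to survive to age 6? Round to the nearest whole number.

Expected survivors = N0 · l_6 = 100 × 0.03 = 3 → 3

3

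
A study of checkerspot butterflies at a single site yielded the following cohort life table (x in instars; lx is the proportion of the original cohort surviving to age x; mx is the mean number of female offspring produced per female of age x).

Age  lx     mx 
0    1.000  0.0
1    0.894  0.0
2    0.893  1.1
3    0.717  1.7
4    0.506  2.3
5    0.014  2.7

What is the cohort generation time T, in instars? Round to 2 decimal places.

3.08

lx·mx: 0, 0, 0.9823, 1.2189, 1.1638, 0.0378 → R0 = 3.4028
x·lx·mx: 0, 0, 1.9646, 3.6567, 4.6552, 0.189 → Σ = 10.4655
T = 10.4655 / 3.4028 = 3.075555… → 3.08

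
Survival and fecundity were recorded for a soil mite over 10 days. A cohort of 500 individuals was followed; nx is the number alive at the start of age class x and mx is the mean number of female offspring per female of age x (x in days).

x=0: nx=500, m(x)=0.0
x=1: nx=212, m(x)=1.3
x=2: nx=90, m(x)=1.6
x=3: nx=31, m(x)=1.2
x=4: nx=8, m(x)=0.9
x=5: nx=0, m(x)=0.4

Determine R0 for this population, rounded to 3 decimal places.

lx = nx/n0 = nx/500: 1, 0.424, 0.18, 0.062, 0.016, 0
lx·mx by age: 0, 0.5512, 0.288, 0.0744, 0.0144, 0
R0 = Σ lx·mx = 0.928 → 0.928

0.928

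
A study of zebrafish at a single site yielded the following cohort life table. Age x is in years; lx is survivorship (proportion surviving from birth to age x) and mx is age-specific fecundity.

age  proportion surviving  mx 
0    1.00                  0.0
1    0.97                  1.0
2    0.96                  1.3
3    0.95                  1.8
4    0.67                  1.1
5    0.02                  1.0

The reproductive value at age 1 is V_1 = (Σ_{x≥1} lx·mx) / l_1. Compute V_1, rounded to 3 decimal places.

lx·mx for x ≥ 1: 0.97, 1.248, 1.71, 0.737, 0.02 → sum = 4.685
V_1 = 4.685 / l_1 = 4.685 / 0.97 = 4.829897… → 4.830

4.830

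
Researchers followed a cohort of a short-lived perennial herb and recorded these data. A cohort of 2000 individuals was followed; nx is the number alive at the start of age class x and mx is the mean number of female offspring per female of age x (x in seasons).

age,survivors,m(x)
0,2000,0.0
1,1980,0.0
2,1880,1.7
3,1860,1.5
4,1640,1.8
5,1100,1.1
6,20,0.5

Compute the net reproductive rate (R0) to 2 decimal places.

lx = nx/n0 = nx/2000: 1, 0.99, 0.94, 0.93, 0.82, 0.55, 0.01
lx·mx by age: 0, 0, 1.598, 1.395, 1.476, 0.605, 0.005
R0 = Σ lx·mx = 5.079 → 5.08

5.08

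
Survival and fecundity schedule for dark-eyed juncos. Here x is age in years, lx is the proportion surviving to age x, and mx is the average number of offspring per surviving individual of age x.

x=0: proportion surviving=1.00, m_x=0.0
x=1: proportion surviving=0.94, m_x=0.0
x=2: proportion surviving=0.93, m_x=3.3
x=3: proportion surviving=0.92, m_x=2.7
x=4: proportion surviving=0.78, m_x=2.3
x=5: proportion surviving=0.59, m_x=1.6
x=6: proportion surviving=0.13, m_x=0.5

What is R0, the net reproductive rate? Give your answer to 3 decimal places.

lx·mx by age: 0, 0, 3.069, 2.484, 1.794, 0.944, 0.065
R0 = Σ lx·mx = 8.356 → 8.356

8.356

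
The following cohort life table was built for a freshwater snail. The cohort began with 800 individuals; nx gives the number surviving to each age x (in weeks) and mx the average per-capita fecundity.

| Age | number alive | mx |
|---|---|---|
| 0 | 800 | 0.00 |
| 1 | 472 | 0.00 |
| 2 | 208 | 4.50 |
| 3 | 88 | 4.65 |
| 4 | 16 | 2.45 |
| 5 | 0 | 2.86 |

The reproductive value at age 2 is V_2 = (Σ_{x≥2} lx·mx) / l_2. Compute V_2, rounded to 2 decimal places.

lx = nx/n0 = nx/800: 1, 0.59, 0.26, 0.11, 0.02, 0
lx·mx for x ≥ 2: 1.17, 0.5115, 0.049, 0 → sum = 1.7305
V_2 = 1.7305 / l_2 = 1.7305 / 0.26 = 6.655769… → 6.66

6.66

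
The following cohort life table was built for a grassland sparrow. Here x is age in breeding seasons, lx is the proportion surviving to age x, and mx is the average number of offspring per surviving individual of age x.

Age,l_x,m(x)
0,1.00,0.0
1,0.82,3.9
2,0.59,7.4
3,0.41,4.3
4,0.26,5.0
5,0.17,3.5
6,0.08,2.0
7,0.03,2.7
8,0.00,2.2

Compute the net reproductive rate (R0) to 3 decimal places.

lx·mx by age: 0, 3.198, 4.366, 1.763, 1.3, 0.595, 0.16, 0.081, 0
R0 = Σ lx·mx = 11.463 → 11.463

11.463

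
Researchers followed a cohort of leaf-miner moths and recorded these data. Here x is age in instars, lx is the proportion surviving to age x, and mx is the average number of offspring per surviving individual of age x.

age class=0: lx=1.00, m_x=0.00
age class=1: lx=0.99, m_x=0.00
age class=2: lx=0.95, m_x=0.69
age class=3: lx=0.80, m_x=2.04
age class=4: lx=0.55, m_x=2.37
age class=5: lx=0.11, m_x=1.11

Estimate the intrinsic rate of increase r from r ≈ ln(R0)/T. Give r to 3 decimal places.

R0 = Σ lx·mx = 0 + 0 + 0.6555 + 1.632 + 1.3035 + 0.1221 = 3.7131
Σ x·lx·mx = 12.0315; T = 12.0315/3.7131 = 3.24028…
r ≈ ln(R0)/T = ln(3.7131)/3.24028… = 0.40486… → 0.405

0.405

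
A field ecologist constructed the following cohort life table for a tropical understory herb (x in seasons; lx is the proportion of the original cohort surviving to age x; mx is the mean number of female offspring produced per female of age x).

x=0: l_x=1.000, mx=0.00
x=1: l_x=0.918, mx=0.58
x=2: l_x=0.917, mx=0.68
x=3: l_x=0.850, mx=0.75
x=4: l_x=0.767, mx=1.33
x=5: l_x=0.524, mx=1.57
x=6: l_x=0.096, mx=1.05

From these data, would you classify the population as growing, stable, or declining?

R0 = Σ lx·mx = 0 + 0.53244 + 0.62356 + 0.6375 + 1.02011 + 0.82268 + 0.1008 = 3.73709
R0 > 1, so the population is growing.

growing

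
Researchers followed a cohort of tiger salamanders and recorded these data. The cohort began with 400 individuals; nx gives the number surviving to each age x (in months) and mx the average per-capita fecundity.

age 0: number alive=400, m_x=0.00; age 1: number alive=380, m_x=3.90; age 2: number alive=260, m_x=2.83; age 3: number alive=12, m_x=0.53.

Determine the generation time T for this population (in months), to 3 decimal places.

1.337

lx = nx/n0 = nx/400: 1, 0.95, 0.65, 0.03
lx·mx: 0, 3.705, 1.8395, 0.0159 → R0 = 5.5604
x·lx·mx: 0, 3.705, 3.679, 0.0477 → Σ = 7.4317
T = 7.4317 / 5.5604 = 1.336541… → 1.337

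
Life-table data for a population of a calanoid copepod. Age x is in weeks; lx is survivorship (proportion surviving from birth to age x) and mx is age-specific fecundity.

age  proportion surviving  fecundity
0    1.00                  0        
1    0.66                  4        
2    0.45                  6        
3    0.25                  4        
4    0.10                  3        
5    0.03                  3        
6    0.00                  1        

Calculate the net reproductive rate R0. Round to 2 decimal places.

lx·mx by age: 0, 2.64, 2.7, 1, 0.3, 0.09, 0
R0 = Σ lx·mx = 6.73 → 6.73

6.73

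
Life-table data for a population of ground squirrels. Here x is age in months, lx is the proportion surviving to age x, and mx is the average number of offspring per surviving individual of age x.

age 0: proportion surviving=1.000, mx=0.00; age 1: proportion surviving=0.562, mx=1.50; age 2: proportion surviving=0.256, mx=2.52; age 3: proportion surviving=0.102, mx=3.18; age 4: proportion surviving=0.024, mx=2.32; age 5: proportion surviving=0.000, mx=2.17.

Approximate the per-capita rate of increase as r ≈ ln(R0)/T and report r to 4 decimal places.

R0 = Σ lx·mx = 0 + 0.843 + 0.64512 + 0.32436 + 0.05568 + 0 = 1.86816
Σ x·lx·mx = 3.32904; T = 3.32904/1.86816 = 1.78199…
r ≈ ln(R0)/T = ln(1.86816)/1.78199… = 0.350706… → 0.3507

0.3507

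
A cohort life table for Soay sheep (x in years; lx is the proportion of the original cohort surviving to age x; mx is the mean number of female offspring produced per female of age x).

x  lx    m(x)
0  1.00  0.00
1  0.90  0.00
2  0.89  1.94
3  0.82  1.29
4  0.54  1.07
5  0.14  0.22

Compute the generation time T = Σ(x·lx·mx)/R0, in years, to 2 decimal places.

2.68

lx·mx: 0, 0, 1.7266, 1.0578, 0.5778, 0.0308 → R0 = 3.393
x·lx·mx: 0, 0, 3.4532, 3.1734, 2.3112, 0.154 → Σ = 9.0918
T = 9.0918 / 3.393 = 2.679576… → 2.68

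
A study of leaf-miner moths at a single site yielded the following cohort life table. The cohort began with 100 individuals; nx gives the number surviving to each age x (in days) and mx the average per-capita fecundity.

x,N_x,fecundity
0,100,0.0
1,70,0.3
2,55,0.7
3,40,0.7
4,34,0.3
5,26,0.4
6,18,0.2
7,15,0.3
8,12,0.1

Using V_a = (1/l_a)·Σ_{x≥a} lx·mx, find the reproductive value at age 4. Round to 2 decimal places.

lx = nx/n0 = nx/100: 1, 0.7, 0.55, 0.4, 0.34, 0.26, 0.18, 0.15, 0.12
lx·mx for x ≥ 4: 0.102, 0.104, 0.036, 0.045, 0.012 → sum = 0.299
V_4 = 0.299 / l_4 = 0.299 / 0.34 = 0.879412… → 0.88

0.88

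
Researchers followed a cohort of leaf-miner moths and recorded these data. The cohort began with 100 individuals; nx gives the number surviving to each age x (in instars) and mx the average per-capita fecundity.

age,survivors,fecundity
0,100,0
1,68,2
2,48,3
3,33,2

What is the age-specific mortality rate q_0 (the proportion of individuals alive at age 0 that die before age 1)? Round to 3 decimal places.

0.320

lx = nx/n0 = nx/100: 1, 0.68, 0.48, 0.33
q_0 = (l_0 − l_1) / l_0 = (1 − 0.68) / 1
     = 0.32 / 1 = 0.32 → 0.320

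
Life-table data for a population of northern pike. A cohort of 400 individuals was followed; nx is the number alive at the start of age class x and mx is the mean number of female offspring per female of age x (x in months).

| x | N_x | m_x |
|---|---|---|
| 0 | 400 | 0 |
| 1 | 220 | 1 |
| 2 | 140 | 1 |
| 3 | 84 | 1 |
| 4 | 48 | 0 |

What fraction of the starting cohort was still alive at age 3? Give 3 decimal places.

0.210

l_3 = n_3/n_0 = 84/400 = 0.21 → 0.210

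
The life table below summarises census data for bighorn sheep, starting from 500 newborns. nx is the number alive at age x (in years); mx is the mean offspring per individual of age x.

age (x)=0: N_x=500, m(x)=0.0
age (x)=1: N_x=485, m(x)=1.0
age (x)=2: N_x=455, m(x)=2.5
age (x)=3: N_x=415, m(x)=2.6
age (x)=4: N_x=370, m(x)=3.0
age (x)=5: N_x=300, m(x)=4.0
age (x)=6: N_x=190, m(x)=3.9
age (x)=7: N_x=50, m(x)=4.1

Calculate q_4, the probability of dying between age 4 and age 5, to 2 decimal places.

lx = nx/n0 = nx/500: 1, 0.97, 0.91, 0.83, 0.74, 0.6, 0.38, 0.1
q_4 = (l_4 − l_5) / l_4 = (0.74 − 0.6) / 0.74
     = 0.14 / 0.74 = 0.189189… → 0.19

0.19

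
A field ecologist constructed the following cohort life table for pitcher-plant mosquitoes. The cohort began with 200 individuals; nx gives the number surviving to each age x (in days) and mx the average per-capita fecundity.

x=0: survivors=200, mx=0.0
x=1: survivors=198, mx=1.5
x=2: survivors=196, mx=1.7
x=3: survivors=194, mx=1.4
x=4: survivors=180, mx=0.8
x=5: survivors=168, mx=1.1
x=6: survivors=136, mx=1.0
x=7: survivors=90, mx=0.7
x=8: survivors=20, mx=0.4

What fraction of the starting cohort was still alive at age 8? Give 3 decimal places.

l_8 = n_8/n_0 = 20/200 = 0.1 → 0.100

0.100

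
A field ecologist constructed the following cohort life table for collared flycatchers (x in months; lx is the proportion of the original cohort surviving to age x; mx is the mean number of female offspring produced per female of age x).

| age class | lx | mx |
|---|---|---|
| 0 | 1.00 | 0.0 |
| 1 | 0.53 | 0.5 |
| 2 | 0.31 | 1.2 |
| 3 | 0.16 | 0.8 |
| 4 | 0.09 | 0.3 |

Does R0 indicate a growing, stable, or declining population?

declining

R0 = Σ lx·mx = 0 + 0.265 + 0.372 + 0.128 + 0.027 = 0.792
R0 < 1, so the population is declining.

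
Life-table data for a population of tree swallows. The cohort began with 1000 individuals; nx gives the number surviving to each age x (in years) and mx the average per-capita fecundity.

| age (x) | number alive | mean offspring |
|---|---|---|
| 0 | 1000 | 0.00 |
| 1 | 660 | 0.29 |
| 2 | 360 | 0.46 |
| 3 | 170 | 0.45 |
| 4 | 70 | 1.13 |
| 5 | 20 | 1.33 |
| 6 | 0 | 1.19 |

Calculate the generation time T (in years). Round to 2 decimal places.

lx = nx/n0 = nx/1000: 1, 0.66, 0.36, 0.17, 0.07, 0.02, 0
lx·mx: 0, 0.1914, 0.1656, 0.0765, 0.0791, 0.0266, 0 → R0 = 0.5392
x·lx·mx: 0, 0.1914, 0.3312, 0.2295, 0.3164, 0.133, 0 → Σ = 1.2015
T = 1.2015 / 0.5392 = 2.228301… → 2.23

2.23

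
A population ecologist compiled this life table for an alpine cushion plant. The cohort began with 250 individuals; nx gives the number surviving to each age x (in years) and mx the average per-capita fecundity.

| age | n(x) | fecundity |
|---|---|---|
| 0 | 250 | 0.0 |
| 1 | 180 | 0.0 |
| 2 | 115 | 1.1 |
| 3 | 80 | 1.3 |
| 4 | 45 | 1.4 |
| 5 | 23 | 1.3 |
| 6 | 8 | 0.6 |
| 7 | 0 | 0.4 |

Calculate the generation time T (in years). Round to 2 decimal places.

3.03

lx = nx/n0 = nx/250: 1, 0.72, 0.46, 0.32, 0.18, 0.092, 0.032, 0
lx·mx: 0, 0, 0.506, 0.416, 0.252, 0.1196, 0.0192, 0 → R0 = 1.3128
x·lx·mx: 0, 0, 1.012, 1.248, 1.008, 0.598, 0.1152, 0 → Σ = 3.9812
T = 3.9812 / 1.3128 = 3.032602… → 3.03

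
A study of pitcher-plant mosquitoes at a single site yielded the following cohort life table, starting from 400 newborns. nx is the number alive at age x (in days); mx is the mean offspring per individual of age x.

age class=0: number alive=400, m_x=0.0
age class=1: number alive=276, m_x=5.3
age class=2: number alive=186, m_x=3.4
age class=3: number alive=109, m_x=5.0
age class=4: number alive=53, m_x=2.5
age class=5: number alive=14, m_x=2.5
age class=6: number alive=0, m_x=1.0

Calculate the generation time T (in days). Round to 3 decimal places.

1.805

lx = nx/n0 = nx/400: 1, 0.69, 0.465, 0.2725, 0.1325, 0.035, 0
lx·mx: 0, 3.657, 1.581, 1.3625, 0.33125, 0.0875, 0 → R0 = 7.01925
x·lx·mx: 0, 3.657, 3.162, 4.0875, 1.325, 0.4375, 0 → Σ = 12.669
T = 12.669 / 7.01925 = 1.804894… → 1.805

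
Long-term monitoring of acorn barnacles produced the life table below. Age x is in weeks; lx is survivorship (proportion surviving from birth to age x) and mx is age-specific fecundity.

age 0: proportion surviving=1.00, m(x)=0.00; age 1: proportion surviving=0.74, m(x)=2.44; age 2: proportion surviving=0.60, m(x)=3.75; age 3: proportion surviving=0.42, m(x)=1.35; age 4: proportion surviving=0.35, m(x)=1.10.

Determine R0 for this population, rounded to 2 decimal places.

5.01

lx·mx by age: 0, 1.8056, 2.25, 0.567, 0.385
R0 = Σ lx·mx = 5.0076 → 5.01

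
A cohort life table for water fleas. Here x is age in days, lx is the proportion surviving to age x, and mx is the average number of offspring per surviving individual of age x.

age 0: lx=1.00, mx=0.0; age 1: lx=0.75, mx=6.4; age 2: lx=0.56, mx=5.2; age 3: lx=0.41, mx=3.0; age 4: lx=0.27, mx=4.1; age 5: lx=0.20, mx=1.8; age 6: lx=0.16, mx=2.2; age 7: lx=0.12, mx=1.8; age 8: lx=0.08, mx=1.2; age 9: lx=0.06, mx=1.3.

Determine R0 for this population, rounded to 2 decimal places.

lx·mx by age: 0, 4.8, 2.912, 1.23, 1.107, 0.36, 0.352, 0.216, 0.096, 0.078
R0 = Σ lx·mx = 11.151 → 11.15

11.15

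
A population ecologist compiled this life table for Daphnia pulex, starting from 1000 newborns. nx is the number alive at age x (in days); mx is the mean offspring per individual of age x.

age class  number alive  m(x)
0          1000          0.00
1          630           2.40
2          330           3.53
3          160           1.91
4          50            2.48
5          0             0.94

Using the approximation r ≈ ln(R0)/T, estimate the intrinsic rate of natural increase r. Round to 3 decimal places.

0.670

lx = nx/n0 = nx/1000: 1, 0.63, 0.33, 0.16, 0.05, 0
R0 = Σ lx·mx = 0 + 1.512 + 1.1649 + 0.3056 + 0.124 + 0 = 3.1065
Σ x·lx·mx = 5.2546; T = 5.2546/3.1065 = 1.69149…
r ≈ ln(R0)/T = ln(3.1065)/1.69149… = 0.67012… → 0.670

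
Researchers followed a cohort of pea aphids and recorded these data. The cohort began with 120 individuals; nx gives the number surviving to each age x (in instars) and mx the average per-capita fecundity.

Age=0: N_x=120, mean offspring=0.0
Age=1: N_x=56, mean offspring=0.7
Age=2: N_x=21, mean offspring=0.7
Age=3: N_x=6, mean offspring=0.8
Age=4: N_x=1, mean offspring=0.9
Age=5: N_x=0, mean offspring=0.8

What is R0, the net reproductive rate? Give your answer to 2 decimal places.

lx = nx/n0 = nx/120: 1, 0.46667…, 0.175, 0.05, 0.00833…, 0
lx·mx by age: 0, 0.326667…, 0.1225, 0.04, 0.0075…, 0
R0 = Σ lx·mx = 0.496667… → 0.50

0.50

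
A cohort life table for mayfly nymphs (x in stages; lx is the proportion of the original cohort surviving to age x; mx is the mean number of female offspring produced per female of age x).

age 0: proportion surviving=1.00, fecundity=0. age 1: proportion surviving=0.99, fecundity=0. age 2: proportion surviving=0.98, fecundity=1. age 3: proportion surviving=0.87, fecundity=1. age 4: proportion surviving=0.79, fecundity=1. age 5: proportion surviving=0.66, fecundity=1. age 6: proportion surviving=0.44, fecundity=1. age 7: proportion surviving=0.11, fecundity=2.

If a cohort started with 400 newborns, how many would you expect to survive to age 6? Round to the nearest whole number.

Expected survivors = N0 · l_6 = 400 × 0.44 = 176 → 176

176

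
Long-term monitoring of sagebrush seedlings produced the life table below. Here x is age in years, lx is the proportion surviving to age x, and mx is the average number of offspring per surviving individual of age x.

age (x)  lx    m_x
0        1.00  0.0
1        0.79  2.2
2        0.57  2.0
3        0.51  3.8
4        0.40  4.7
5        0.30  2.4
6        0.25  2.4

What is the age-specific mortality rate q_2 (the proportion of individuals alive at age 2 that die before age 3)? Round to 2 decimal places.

0.11

q_2 = (l_2 − l_3) / l_2 = (0.57 − 0.51) / 0.57
     = 0.06 / 0.57 = 0.105263… → 0.11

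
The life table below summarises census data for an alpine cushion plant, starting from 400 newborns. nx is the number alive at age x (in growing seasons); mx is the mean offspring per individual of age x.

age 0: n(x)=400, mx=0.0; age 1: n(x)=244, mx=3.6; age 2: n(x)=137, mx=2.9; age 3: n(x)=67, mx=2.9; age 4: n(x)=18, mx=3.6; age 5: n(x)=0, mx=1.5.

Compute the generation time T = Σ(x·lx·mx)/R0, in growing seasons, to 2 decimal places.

lx = nx/n0 = nx/400: 1, 0.61, 0.3425, 0.1675, 0.045, 0
lx·mx: 0, 2.196, 0.99325, 0.48575, 0.162, 0 → R0 = 3.837
x·lx·mx: 0, 2.196, 1.9865, 1.45725, 0.648, 0 → Σ = 6.28775
T = 6.28775 / 3.837 = 1.638715… → 1.64

1.64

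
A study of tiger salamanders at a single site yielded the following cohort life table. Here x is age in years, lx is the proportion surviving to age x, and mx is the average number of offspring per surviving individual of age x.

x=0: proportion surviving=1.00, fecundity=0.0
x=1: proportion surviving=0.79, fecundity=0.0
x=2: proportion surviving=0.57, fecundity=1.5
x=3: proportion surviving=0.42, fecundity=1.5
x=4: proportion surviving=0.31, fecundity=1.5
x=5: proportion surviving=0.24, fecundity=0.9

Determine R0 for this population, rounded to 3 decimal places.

2.166

lx·mx by age: 0, 0, 0.855, 0.63, 0.465, 0.216
R0 = Σ lx·mx = 2.166 → 2.166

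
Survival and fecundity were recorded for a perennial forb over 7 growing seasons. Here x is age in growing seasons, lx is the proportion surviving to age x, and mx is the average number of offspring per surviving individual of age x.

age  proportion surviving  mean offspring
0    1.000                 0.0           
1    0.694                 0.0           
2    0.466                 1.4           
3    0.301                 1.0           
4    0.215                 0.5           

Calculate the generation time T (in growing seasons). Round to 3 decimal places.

2.486

lx·mx: 0, 0, 0.6524, 0.301, 0.1075 → R0 = 1.0609
x·lx·mx: 0, 0, 1.3048, 0.903, 0.43 → Σ = 2.6378
T = 2.6378 / 1.0609 = 2.486379… → 2.486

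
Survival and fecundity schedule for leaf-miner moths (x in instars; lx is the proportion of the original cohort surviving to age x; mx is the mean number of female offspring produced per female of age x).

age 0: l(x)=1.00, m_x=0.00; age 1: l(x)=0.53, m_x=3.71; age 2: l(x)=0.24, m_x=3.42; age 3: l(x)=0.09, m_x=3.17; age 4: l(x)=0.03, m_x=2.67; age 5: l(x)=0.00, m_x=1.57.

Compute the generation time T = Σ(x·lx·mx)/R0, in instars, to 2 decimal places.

1.52

lx·mx: 0, 1.9663, 0.8208, 0.2853, 0.0801, 0 → R0 = 3.1525
x·lx·mx: 0, 1.9663, 1.6416, 0.8559, 0.3204, 0 → Σ = 4.7842
T = 4.7842 / 3.1525 = 1.517589… → 1.52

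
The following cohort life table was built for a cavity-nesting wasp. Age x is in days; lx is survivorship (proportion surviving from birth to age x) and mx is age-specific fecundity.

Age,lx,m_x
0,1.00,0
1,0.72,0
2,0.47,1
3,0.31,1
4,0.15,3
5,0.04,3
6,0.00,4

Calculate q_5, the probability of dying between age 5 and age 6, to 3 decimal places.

1.000

q_5 = (l_5 − l_6) / l_5 = (0.04 − 0) / 0.04
     = 0.04 / 0.04 = 1 → 1.000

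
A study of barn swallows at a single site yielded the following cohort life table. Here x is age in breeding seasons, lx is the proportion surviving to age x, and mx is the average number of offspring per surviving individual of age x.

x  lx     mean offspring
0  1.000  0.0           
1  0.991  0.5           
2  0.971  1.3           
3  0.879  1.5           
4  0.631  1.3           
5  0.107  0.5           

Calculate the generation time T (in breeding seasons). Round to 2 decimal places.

lx·mx: 0, 0.4955, 1.2623, 1.3185, 0.8203, 0.0535 → R0 = 3.9501
x·lx·mx: 0, 0.4955, 2.5246, 3.9555, 3.2812, 0.2675 → Σ = 10.5243
T = 10.5243 / 3.9501 = 2.664312… → 2.66

2.66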